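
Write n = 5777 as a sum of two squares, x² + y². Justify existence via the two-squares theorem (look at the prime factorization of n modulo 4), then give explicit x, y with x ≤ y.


Step 1: Factor n = 5777 = 53 · 109.
Step 2: Check the mod-4 condition on each prime factor: 53 ≡ 1 (mod 4), exponent 1; 109 ≡ 1 (mod 4), exponent 1.
All primes ≡ 3 (mod 4) appear to even exponent (or don't appear), so by the two-squares theorem n IS expressible as a sum of two squares.
Step 3: Build a representation. Here n = 53 · 109 is a product of primes ≡ 1 (mod 4). Each prime p ≡ 1 (mod 4) is itself a sum of two squares; find a² by testing p − a² for a perfect square:
  53: 53 − 1² = 52, 53 − 2² = 49 = 7² ⇒ 53 = 2² + 7².
  109: 109 − 1² = 108, 109 − 2² = 105, 109 − 3² = 100 = 10² ⇒ 109 = 3² + 10².
  Combine using the Brahmagupta–Fibonacci identity (a² + b²)(c² + d²) = (ac − bd)² + (ad + bc)² = (ac + bd)² + (ad − bc)²:
  53 · 109 = 5777: from (2² + 7²)(3² + 10²), take (2·3 − 7·10, 2·10 + 7·3) = (6 − 70, 20 + 21) = (-64, 41); dropping signs (only squares matter) gives (64, 41); check 64² + 41² = 4096 + 1681 = 5777 ✓.
Step 4: Order so x ≤ y and verify: 41² + 64² = 1681 + 4096 = 5777 = n. ✓

n = 5777 = 41² + 64² (one valid representation with x ≤ y).


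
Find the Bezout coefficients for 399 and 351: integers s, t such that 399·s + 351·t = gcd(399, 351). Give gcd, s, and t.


Euclidean algorithm on (399, 351) — divide until remainder is 0:
  399 = 1 · 351 + 48
  351 = 7 · 48 + 15
  48 = 3 · 15 + 3
  15 = 5 · 3 + 0
gcd(399, 351) = 3.
Track Bezout coefficients alongside the remainders: start with r₀ = 399 = a·1 + b·0 (s = 1, t = 0) and r₁ = 351 = a·0 + b·1 (s = 0, t = 1); each new remainder r_{k+1} = r_{k-1} − q_k·r_k inherits s_{k+1} = s_{k-1} − q_k·s_k, t_{k+1} = t_{k-1} − q_k·t_k, so r_k = a·s_k + b·t_k at every step:
  q = 1: r = 48, s = 1 − 1·0 = 1, t = 0 − 1·1 = -1  (check: 399·1 + 351·(-1) = 48)
  q = 7: r = 15, s = 0 − 7·1 = -7, t = 1 − 7·(-1) = 8  (check: 399·(-7) + 351·8 = 15)
  q = 3: r = 3, s = 1 − 3·(-7) = 22, t = -1 − 3·8 = -25  (check: 399·22 + 351·(-25) = 3)
The row with r = 3 (the gcd) gives the Bezout coefficients s = 22, t = -25.
Result: 399 · (22) + 351 · (-25) = 3.

gcd(399, 351) = 3; s = 22, t = -25 (check: 399·22 + 351·(-25) = 3).


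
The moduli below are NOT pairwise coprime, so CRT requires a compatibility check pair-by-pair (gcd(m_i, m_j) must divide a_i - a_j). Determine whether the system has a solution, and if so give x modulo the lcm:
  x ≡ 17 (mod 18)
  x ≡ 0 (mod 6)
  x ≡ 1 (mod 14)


Moduli 18, 6, 14 are not pairwise coprime, so CRT works modulo lcm(m_i) when all pairwise compatibility conditions hold.
Pairwise compatibility: gcd(m_i, m_j) must divide a_i - a_j for every pair.
Merge one congruence at a time:
  Start: x ≡ 17 (mod 18).
  Combine with x ≡ 0 (mod 6): gcd(18, 6) = 6, and 0 - 17 = -17 is NOT divisible by 6.
    ⇒ system is inconsistent (no integer solution).

No solution (the system is inconsistent).


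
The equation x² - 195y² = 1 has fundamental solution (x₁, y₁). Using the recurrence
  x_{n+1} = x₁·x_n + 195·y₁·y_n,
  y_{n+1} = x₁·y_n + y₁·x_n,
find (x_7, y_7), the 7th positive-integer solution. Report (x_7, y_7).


Step 1: Find the fundamental solution (x₁, y₁) of x² - 195y² = 1.
  Expand √195 as a continued fraction. a₀ = ⌊√195⌋ = 13; iterate m_{k+1} = d_k·a_k − m_k, d_{k+1} = (195 − m_{k+1}²)/d_k, a_{k+1} = ⌊(a₀ + m_{k+1})/d_{k+1}⌋ (starting m₀ = 0, d₀ = 1), with convergents p_k = a_k·p_{k-1} + p_{k-2}, q_k = a_k·q_{k-1} + q_{k-2} (p₋₁ = 1, q₋₁ = 0):
  k = 0: a₀ = 13; p₀/q₀ = 13/1; p₀² − 195·q₀² = 169 − 195 = -26.
  k = 1: m = 13, d = 26, a = ⌊(13 + 13)/26⌋ = 1; p/q = (1·13 + 1)/(1·1 + 0) = 14/1; p² − 195·q² = 196 − 195 = 1.
  The first convergent with p² − 195·q² = 1 gives the fundamental solution (x₁, y₁) = (14, 1).
Step 2: Apply the recurrence (x_{n+1}, y_{n+1}) = (x₁x_n + 195y₁y_n, x₁y_n + y₁x_n) repeatedly.
  From (x_1, y_1) = (14, 1): x_2 = 14·14 + 195·1·1 = 391; y_2 = 14·1 + 1·14 = 28.
  From (x_2, y_2) = (391, 28): x_3 = 14·391 + 195·1·28 = 10934; y_3 = 14·28 + 1·391 = 783.
  From (x_3, y_3) = (10934, 783): x_4 = 14·10934 + 195·1·783 = 305761; y_4 = 14·783 + 1·10934 = 21896.
  From (x_4, y_4) = (305761, 21896): x_5 = 14·305761 + 195·1·21896 = 8550374; y_5 = 14·21896 + 1·305761 = 612305.
  From (x_5, y_5) = (8550374, 612305): x_6 = 14·8550374 + 195·1·612305 = 239104711; y_6 = 14·612305 + 1·8550374 = 17122644.
  From (x_6, y_6) = (239104711, 17122644): x_7 = 14·239104711 + 195·1·17122644 = 6686381534; y_7 = 14·17122644 + 1·239104711 = 478821727.
Step 3: Verify x_7² - 195·y_7² = 44707698018216193156 - 44707698018216193155 = 1 (should be 1). ✓

(x_1, y_1) = (14, 1); (x_7, y_7) = (6686381534, 478821727).


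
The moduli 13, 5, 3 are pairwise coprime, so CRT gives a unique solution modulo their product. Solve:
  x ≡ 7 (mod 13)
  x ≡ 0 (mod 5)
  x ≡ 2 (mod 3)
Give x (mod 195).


Moduli 13, 5, 3 are pairwise coprime; by CRT there is a unique solution modulo M = 13 · 5 · 3 = 195.
Solve pairwise, accumulating the modulus:
  Start with x ≡ 7 (mod 13).
  Combine with x ≡ 0 (mod 5): since gcd(13, 5) = 1, we get a unique residue mod 65.
    Write x = 7 + 13·t and substitute into x ≡ 0 (mod 5): 13·t ≡ 0 − 7 = -7 (mod 5).
    Reduce coefficients mod 5: 3·t ≡ 3 (mod 5).
    The inverse of 3 mod 5 is 2 (since 3·2 = 6 = 1·5 + 1), so t ≡ 2·3 = 6 ≡ 1 (mod 5).
    Then x = 7 + 13·1 = 20, valid modulo lcm(13, 5) = 65: x ≡ 20 (mod 65).
  Combine with x ≡ 2 (mod 3): since gcd(65, 3) = 1, we get a unique residue mod 195.
    Write x = 20 + 65·t and substitute into x ≡ 2 (mod 3): 65·t ≡ 2 − 20 = -18 (mod 3).
    Reduce coefficients mod 3: 2·t ≡ 0 (mod 3).
    The inverse of 2 mod 3 is 2 (since 2·2 = 4 = 1·3 + 1), so t ≡ 2·0 = 0 ≡ 0 (mod 3).
    Then x = 20 + 65·0 = 20, valid modulo lcm(65, 3) = 195: x ≡ 20 (mod 195).
Verify: 20 mod 13 = 7 ✓, 20 mod 5 = 0 ✓, 20 mod 3 = 2 ✓.

x ≡ 20 (mod 195).


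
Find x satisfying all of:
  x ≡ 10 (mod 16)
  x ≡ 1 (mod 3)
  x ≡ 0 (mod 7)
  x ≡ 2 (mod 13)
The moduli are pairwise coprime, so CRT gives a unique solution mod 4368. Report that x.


Product of moduli M = 16 · 3 · 7 · 13 = 4368.
Merge one congruence at a time:
  Start: x ≡ 10 (mod 16).
  Combine with x ≡ 1 (mod 3); new modulus lcm = 48.
    Write x = 10 + 16·t and substitute into x ≡ 1 (mod 3): 16·t ≡ 1 − 10 = -9 (mod 3).
    Reduce coefficients mod 3: 1·t ≡ 0 (mod 3).
    So t ≡ 0 (mod 3).
    Then x = 10 + 16·0 = 10, valid modulo lcm(16, 3) = 48: x ≡ 10 (mod 48).
  Combine with x ≡ 0 (mod 7); new modulus lcm = 336.
    Write x = 10 + 48·t and substitute into x ≡ 0 (mod 7): 48·t ≡ 0 − 10 = -10 (mod 7).
    Reduce coefficients mod 7: 6·t ≡ 4 (mod 7).
    The inverse of 6 mod 7 is 6 (since 6·6 = 36 = 5·7 + 1), so t ≡ 6·4 = 24 ≡ 3 (mod 7).
    Then x = 10 + 48·3 = 154, valid modulo lcm(48, 7) = 336: x ≡ 154 (mod 336).
  Combine with x ≡ 2 (mod 13); new modulus lcm = 4368.
    Write x = 154 + 336·t and substitute into x ≡ 2 (mod 13): 336·t ≡ 2 − 154 = -152 (mod 13).
    Reduce coefficients mod 13: 11·t ≡ 4 (mod 13).
    The inverse of 11 mod 13 is 6 (since 11·6 = 66 = 5·13 + 1), so t ≡ 6·4 = 24 ≡ 11 (mod 13).
    Then x = 154 + 336·11 = 3850, valid modulo lcm(336, 13) = 4368: x ≡ 3850 (mod 4368).
Verify against each original: 3850 mod 16 = 10, 3850 mod 3 = 1, 3850 mod 7 = 0, 3850 mod 13 = 2.

x ≡ 3850 (mod 4368).


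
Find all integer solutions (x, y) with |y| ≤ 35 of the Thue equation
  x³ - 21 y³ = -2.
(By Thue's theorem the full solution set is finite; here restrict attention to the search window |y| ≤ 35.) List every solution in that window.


The equation is x³ - 21y³ = -2. For fixed y, x³ = 21·y³ − 2, so a solution requires the RHS to be a perfect cube.
Strategy: iterate y from -35 to 35, compute RHS = 21·y³ − 2, and check whether it is a (positive or negative) perfect cube.
Check small values of y:
  y = 0: RHS = -2 is not a perfect cube.
  y = 1: RHS = 19 is not a perfect cube.
  y = -1: RHS = -23 is not a perfect cube.
  y = 2: RHS = 166 is not a perfect cube.
  y = -2: RHS = -170 is not a perfect cube.
  y = 3: RHS = 565 is not a perfect cube.
  y = -3: RHS = -569 is not a perfect cube.
Continuing the search up to |y| = 35 finds no solutions either.
No (x, y) in the scanned range satisfies the equation.

No integer solutions with |y| ≤ 35.


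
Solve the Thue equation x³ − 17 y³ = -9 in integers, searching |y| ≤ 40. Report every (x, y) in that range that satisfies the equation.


The equation is x³ - 17y³ = -9. For fixed y, x³ = 17·y³ − 9, so a solution requires the RHS to be a perfect cube.
Strategy: iterate y from -40 to 40, compute RHS = 17·y³ − 9, and check whether it is a (positive or negative) perfect cube.
Check small values of y:
  y = 0: RHS = -9 is not a perfect cube.
  y = 1: RHS = 8 = (2)³ ⇒ x = 2 works.
  y = -1: RHS = -26 is not a perfect cube.
  y = 2: RHS = 127 is not a perfect cube.
  y = -2: RHS = -145 is not a perfect cube.
  y = 3: RHS = 450 is not a perfect cube.
  y = -3: RHS = -468 is not a perfect cube.
Continuing the search up to |y| = 40 finds no further solutions beyond those listed.
Collected solutions: (2, 1).

Solutions (with |y| ≤ 40): (2, 1).


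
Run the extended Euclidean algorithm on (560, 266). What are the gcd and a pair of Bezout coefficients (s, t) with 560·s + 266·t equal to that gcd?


Euclidean algorithm on (560, 266) — divide until remainder is 0:
  560 = 2 · 266 + 28
  266 = 9 · 28 + 14
  28 = 2 · 14 + 0
gcd(560, 266) = 14.
Track Bezout coefficients alongside the remainders: start with r₀ = 560 = a·1 + b·0 (s = 1, t = 0) and r₁ = 266 = a·0 + b·1 (s = 0, t = 1); each new remainder r_{k+1} = r_{k-1} − q_k·r_k inherits s_{k+1} = s_{k-1} − q_k·s_k, t_{k+1} = t_{k-1} − q_k·t_k, so r_k = a·s_k + b·t_k at every step:
  q = 2: r = 28, s = 1 − 2·0 = 1, t = 0 − 2·1 = -2  (check: 560·1 + 266·(-2) = 28)
  q = 9: r = 14, s = 0 − 9·1 = -9, t = 1 − 9·(-2) = 19  (check: 560·(-9) + 266·19 = 14)
The row with r = 14 (the gcd) gives the Bezout coefficients s = -9, t = 19.
Result: 560 · (-9) + 266 · (19) = 14.

gcd(560, 266) = 14; s = -9, t = 19 (check: 560·(-9) + 266·19 = 14).


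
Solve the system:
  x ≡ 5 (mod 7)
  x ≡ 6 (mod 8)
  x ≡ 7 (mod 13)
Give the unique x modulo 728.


Moduli 7, 8, 13 are pairwise coprime; by CRT there is a unique solution modulo M = 7 · 8 · 13 = 728.
Solve pairwise, accumulating the modulus:
  Start with x ≡ 5 (mod 7).
  Combine with x ≡ 6 (mod 8): since gcd(7, 8) = 1, we get a unique residue mod 56.
    Write x = 5 + 7·t and substitute into x ≡ 6 (mod 8): 7·t ≡ 6 − 5 = 1 (mod 8).
    The inverse of 7 mod 8 is 7 (since 7·7 = 49 = 6·8 + 1), so t ≡ 7·1 = 7 ≡ 7 (mod 8).
    Then x = 5 + 7·7 = 54, valid modulo lcm(7, 8) = 56: x ≡ 54 (mod 56).
  Combine with x ≡ 7 (mod 13): since gcd(56, 13) = 1, we get a unique residue mod 728.
    Write x = 54 + 56·t and substitute into x ≡ 7 (mod 13): 56·t ≡ 7 − 54 = -47 (mod 13).
    Reduce coefficients mod 13: 4·t ≡ 5 (mod 13).
    The inverse of 4 mod 13 is 10 (since 4·10 = 40 = 3·13 + 1), so t ≡ 10·5 = 50 ≡ 11 (mod 13).
    Then x = 54 + 56·11 = 670, valid modulo lcm(56, 13) = 728: x ≡ 670 (mod 728).
Verify: 670 mod 7 = 5 ✓, 670 mod 8 = 6 ✓, 670 mod 13 = 7 ✓.

x ≡ 670 (mod 728).


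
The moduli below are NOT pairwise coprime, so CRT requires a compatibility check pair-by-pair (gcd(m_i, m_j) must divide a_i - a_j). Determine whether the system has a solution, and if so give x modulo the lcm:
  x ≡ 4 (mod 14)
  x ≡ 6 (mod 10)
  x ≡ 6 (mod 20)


Moduli 14, 10, 20 are not pairwise coprime, so CRT works modulo lcm(m_i) when all pairwise compatibility conditions hold.
Pairwise compatibility: gcd(m_i, m_j) must divide a_i - a_j for every pair.
Merge one congruence at a time:
  Start: x ≡ 4 (mod 14).
  Combine with x ≡ 6 (mod 10): gcd(14, 10) = 2; 6 - 4 = 2, which IS divisible by 2, so compatible.
    Write x = 4 + 14·t and substitute into x ≡ 6 (mod 10): 14·t ≡ 6 − 4 = 2 (mod 10).
    Divide the congruence (and modulus) by g = 2: 7·t ≡ 1 (mod 5).
    Reduce coefficients mod 5: 2·t ≡ 1 (mod 5).
    The inverse of 2 mod 5 is 3 (since 2·3 = 6 = 1·5 + 1), so t ≡ 3·1 = 3 ≡ 3 (mod 5).
    Then x = 4 + 14·3 = 46, valid modulo lcm(14, 10) = 70: x ≡ 46 (mod 70).
  Combine with x ≡ 6 (mod 20): gcd(70, 20) = 10; 6 - 46 = -40, which IS divisible by 10, so compatible.
    Write x = 46 + 70·t and substitute into x ≡ 6 (mod 20): 70·t ≡ 6 − 46 = -40 (mod 20).
    Divide the congruence (and modulus) by g = 10: 7·t ≡ -4 (mod 2).
    Reduce coefficients mod 2: 1·t ≡ 0 (mod 2).
    So t ≡ 0 (mod 2).
    Then x = 46 + 70·0 = 46, valid modulo lcm(70, 20) = 140: x ≡ 46 (mod 140).
Verify: 46 mod 14 = 4, 46 mod 10 = 6, 46 mod 20 = 6.

x ≡ 46 (mod 140).


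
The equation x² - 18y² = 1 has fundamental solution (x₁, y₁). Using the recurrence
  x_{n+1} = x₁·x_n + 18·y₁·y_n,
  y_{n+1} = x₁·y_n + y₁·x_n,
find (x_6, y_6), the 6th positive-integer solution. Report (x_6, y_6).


Step 1: Find the fundamental solution (x₁, y₁) of x² - 18y² = 1.
  Expand √18 as a continued fraction. a₀ = ⌊√18⌋ = 4; iterate m_{k+1} = d_k·a_k − m_k, d_{k+1} = (18 − m_{k+1}²)/d_k, a_{k+1} = ⌊(a₀ + m_{k+1})/d_{k+1}⌋ (starting m₀ = 0, d₀ = 1), with convergents p_k = a_k·p_{k-1} + p_{k-2}, q_k = a_k·q_{k-1} + q_{k-2} (p₋₁ = 1, q₋₁ = 0):
  k = 0: a₀ = 4; p₀/q₀ = 4/1; p₀² − 18·q₀² = 16 − 18 = -2.
  k = 1: m = 4, d = 2, a = ⌊(4 + 4)/2⌋ = 4; p/q = (4·4 + 1)/(4·1 + 0) = 17/4; p² − 18·q² = 289 − 288 = 1.
  The first convergent with p² − 18·q² = 1 gives the fundamental solution (x₁, y₁) = (17, 4).
Step 2: Apply the recurrence (x_{n+1}, y_{n+1}) = (x₁x_n + 18y₁y_n, x₁y_n + y₁x_n) repeatedly.
  From (x_1, y_1) = (17, 4): x_2 = 17·17 + 18·4·4 = 577; y_2 = 17·4 + 4·17 = 136.
  From (x_2, y_2) = (577, 136): x_3 = 17·577 + 18·4·136 = 19601; y_3 = 17·136 + 4·577 = 4620.
  From (x_3, y_3) = (19601, 4620): x_4 = 17·19601 + 18·4·4620 = 665857; y_4 = 17·4620 + 4·19601 = 156944.
  From (x_4, y_4) = (665857, 156944): x_5 = 17·665857 + 18·4·156944 = 22619537; y_5 = 17·156944 + 4·665857 = 5331476.
  From (x_5, y_5) = (22619537, 5331476): x_6 = 17·22619537 + 18·4·5331476 = 768398401; y_6 = 17·5331476 + 4·22619537 = 181113240.
Step 3: Verify x_6² - 18·y_6² = 590436102659356801 - 590436102659356800 = 1 (should be 1). ✓

(x_1, y_1) = (17, 4); (x_6, y_6) = (768398401, 181113240).


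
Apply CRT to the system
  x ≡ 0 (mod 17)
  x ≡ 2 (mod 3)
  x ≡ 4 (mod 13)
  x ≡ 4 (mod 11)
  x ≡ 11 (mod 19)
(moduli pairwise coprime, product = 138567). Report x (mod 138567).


Product of moduli M = 17 · 3 · 13 · 11 · 19 = 138567.
Merge one congruence at a time:
  Start: x ≡ 0 (mod 17).
  Combine with x ≡ 2 (mod 3); new modulus lcm = 51.
    Write x = 0 + 17·t and substitute into x ≡ 2 (mod 3): 17·t ≡ 2 − 0 = 2 (mod 3).
    Reduce coefficients mod 3: 2·t ≡ 2 (mod 3).
    The inverse of 2 mod 3 is 2 (since 2·2 = 4 = 1·3 + 1), so t ≡ 2·2 = 4 ≡ 1 (mod 3).
    Then x = 0 + 17·1 = 17, valid modulo lcm(17, 3) = 51: x ≡ 17 (mod 51).
  Combine with x ≡ 4 (mod 13); new modulus lcm = 663.
    Write x = 17 + 51·t and substitute into x ≡ 4 (mod 13): 51·t ≡ 4 − 17 = -13 (mod 13).
    Reduce coefficients mod 13: 12·t ≡ 0 (mod 13).
    The inverse of 12 mod 13 is 12 (since 12·12 = 144 = 11·13 + 1), so t ≡ 12·0 = 0 ≡ 0 (mod 13).
    Then x = 17 + 51·0 = 17, valid modulo lcm(51, 13) = 663: x ≡ 17 (mod 663).
  Combine with x ≡ 4 (mod 11); new modulus lcm = 7293.
    Write x = 17 + 663·t and substitute into x ≡ 4 (mod 11): 663·t ≡ 4 − 17 = -13 (mod 11).
    Reduce coefficients mod 11: 3·t ≡ 9 (mod 11).
    The inverse of 3 mod 11 is 4 (since 3·4 = 12 = 1·11 + 1), so t ≡ 4·9 = 36 ≡ 3 (mod 11).
    Then x = 17 + 663·3 = 2006, valid modulo lcm(663, 11) = 7293: x ≡ 2006 (mod 7293).
  Combine with x ≡ 11 (mod 19); new modulus lcm = 138567.
    Write x = 2006 + 7293·t and substitute into x ≡ 11 (mod 19): 7293·t ≡ 11 − 2006 = -1995 (mod 19).
    Reduce coefficients mod 19: 16·t ≡ 0 (mod 19).
    The inverse of 16 mod 19 is 6 (since 16·6 = 96 = 5·19 + 1), so t ≡ 6·0 = 0 ≡ 0 (mod 19).
    Then x = 2006 + 7293·0 = 2006, valid modulo lcm(7293, 19) = 138567: x ≡ 2006 (mod 138567).
Verify against each original: 2006 mod 17 = 0, 2006 mod 3 = 2, 2006 mod 13 = 4, 2006 mod 11 = 4, 2006 mod 19 = 11.

x ≡ 2006 (mod 138567).


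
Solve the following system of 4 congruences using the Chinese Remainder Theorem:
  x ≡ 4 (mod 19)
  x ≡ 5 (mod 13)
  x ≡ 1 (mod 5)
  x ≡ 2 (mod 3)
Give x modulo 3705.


Product of moduli M = 19 · 13 · 5 · 3 = 3705.
Merge one congruence at a time:
  Start: x ≡ 4 (mod 19).
  Combine with x ≡ 5 (mod 13); new modulus lcm = 247.
    Write x = 4 + 19·t and substitute into x ≡ 5 (mod 13): 19·t ≡ 5 − 4 = 1 (mod 13).
    Reduce coefficients mod 13: 6·t ≡ 1 (mod 13).
    The inverse of 6 mod 13 is 11 (since 6·11 = 66 = 5·13 + 1), so t ≡ 11·1 = 11 ≡ 11 (mod 13).
    Then x = 4 + 19·11 = 213, valid modulo lcm(19, 13) = 247: x ≡ 213 (mod 247).
  Combine with x ≡ 1 (mod 5); new modulus lcm = 1235.
    Write x = 213 + 247·t and substitute into x ≡ 1 (mod 5): 247·t ≡ 1 − 213 = -212 (mod 5).
    Reduce coefficients mod 5: 2·t ≡ 3 (mod 5).
    The inverse of 2 mod 5 is 3 (since 2·3 = 6 = 1·5 + 1), so t ≡ 3·3 = 9 ≡ 4 (mod 5).
    Then x = 213 + 247·4 = 1201, valid modulo lcm(247, 5) = 1235: x ≡ 1201 (mod 1235).
  Combine with x ≡ 2 (mod 3); new modulus lcm = 3705.
    Write x = 1201 + 1235·t and substitute into x ≡ 2 (mod 3): 1235·t ≡ 2 − 1201 = -1199 (mod 3).
    Reduce coefficients mod 3: 2·t ≡ 1 (mod 3).
    The inverse of 2 mod 3 is 2 (since 2·2 = 4 = 1·3 + 1), so t ≡ 2·1 = 2 ≡ 2 (mod 3).
    Then x = 1201 + 1235·2 = 3671, valid modulo lcm(1235, 3) = 3705: x ≡ 3671 (mod 3705).
Verify against each original: 3671 mod 19 = 4, 3671 mod 13 = 5, 3671 mod 5 = 1, 3671 mod 3 = 2.

x ≡ 3671 (mod 3705).


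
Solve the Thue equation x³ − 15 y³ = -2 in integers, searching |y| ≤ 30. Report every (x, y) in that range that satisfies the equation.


The equation is x³ - 15y³ = -2. For fixed y, x³ = 15·y³ − 2, so a solution requires the RHS to be a perfect cube.
Strategy: iterate y from -30 to 30, compute RHS = 15·y³ − 2, and check whether it is a (positive or negative) perfect cube.
Check small values of y:
  y = 0: RHS = -2 is not a perfect cube.
  y = 1: RHS = 13 is not a perfect cube.
  y = -1: RHS = -17 is not a perfect cube.
  y = 2: RHS = 118 is not a perfect cube.
  y = -2: RHS = -122 is not a perfect cube.
  y = 3: RHS = 403 is not a perfect cube.
  y = -3: RHS = -407 is not a perfect cube.
Continuing the search up to |y| = 30 finds no solutions either.
No (x, y) in the scanned range satisfies the equation.

No integer solutions with |y| ≤ 30.


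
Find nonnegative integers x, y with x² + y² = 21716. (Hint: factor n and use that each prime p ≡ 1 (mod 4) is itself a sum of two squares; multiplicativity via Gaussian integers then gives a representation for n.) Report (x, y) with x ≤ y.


Step 1: Factor n = 21716 = 2^2 · 61 · 89.
Step 2: Check the mod-4 condition on each prime factor: 2 = 2 (special); 61 ≡ 1 (mod 4), exponent 1; 89 ≡ 1 (mod 4), exponent 1.
All primes ≡ 3 (mod 4) appear to even exponent (or don't appear), so by the two-squares theorem n IS expressible as a sum of two squares.
Step 3: Build a representation. Group n = k² · m with k = 2 and m = 61 · 89 = 5429 (a product of primes ≡ 1 (mod 4)); a representation of m scales to one of n via (k·x)² + (k·y)² = k²(x² + y²). Each prime p ≡ 1 (mod 4) is itself a sum of two squares; find a² by testing p − a² for a perfect square:
  61: 61 − 1² = 60, 61 − 2² = 57, 61 − 3² = 52, 61 − 4² = 45, 61 − 5² = 36 = 6² ⇒ 61 = 5² + 6².
  89: 89 − 1² = 88, 89 − 2² = 85, 89 − 3² = 80, 89 − 4² = 73, 89 − 5² = 64 = 8² ⇒ 89 = 5² + 8².
  Combine using the Brahmagupta–Fibonacci identity (a² + b²)(c² + d²) = (ac − bd)² + (ad + bc)² = (ac + bd)² + (ad − bc)²:
  61 · 89 = 5429: from (5² + 6²)(5² + 8²), take (5·5 − 6·8, 5·8 + 6·5) = (25 − 48, 40 + 30) = (-23, 70); dropping signs (only squares matter) gives (23, 70); check 23² + 70² = 529 + 4900 = 5429 ✓.
  Scale by k = 2: (2·23, 2·70) = (46, 140).
Step 4: Order so x ≤ y and verify: 46² + 140² = 2116 + 19600 = 21716 = n. ✓

n = 21716 = 46² + 140² (one valid representation with x ≤ y).


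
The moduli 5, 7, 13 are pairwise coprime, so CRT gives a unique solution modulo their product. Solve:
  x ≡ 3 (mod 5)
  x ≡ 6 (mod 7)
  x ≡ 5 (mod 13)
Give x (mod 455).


Moduli 5, 7, 13 are pairwise coprime; by CRT there is a unique solution modulo M = 5 · 7 · 13 = 455.
Solve pairwise, accumulating the modulus:
  Start with x ≡ 3 (mod 5).
  Combine with x ≡ 6 (mod 7): since gcd(5, 7) = 1, we get a unique residue mod 35.
    Write x = 3 + 5·t and substitute into x ≡ 6 (mod 7): 5·t ≡ 6 − 3 = 3 (mod 7).
    The inverse of 5 mod 7 is 3 (since 5·3 = 15 = 2·7 + 1), so t ≡ 3·3 = 9 ≡ 2 (mod 7).
    Then x = 3 + 5·2 = 13, valid modulo lcm(5, 7) = 35: x ≡ 13 (mod 35).
  Combine with x ≡ 5 (mod 13): since gcd(35, 13) = 1, we get a unique residue mod 455.
    Write x = 13 + 35·t and substitute into x ≡ 5 (mod 13): 35·t ≡ 5 − 13 = -8 (mod 13).
    Reduce coefficients mod 13: 9·t ≡ 5 (mod 13).
    The inverse of 9 mod 13 is 3 (since 9·3 = 27 = 2·13 + 1), so t ≡ 3·5 = 15 ≡ 2 (mod 13).
    Then x = 13 + 35·2 = 83, valid modulo lcm(35, 13) = 455: x ≡ 83 (mod 455).
Verify: 83 mod 5 = 3 ✓, 83 mod 7 = 6 ✓, 83 mod 13 = 5 ✓.

x ≡ 83 (mod 455).


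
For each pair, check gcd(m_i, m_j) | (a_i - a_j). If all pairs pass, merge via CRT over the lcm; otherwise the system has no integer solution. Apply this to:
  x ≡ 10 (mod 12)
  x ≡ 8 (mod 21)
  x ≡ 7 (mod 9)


Moduli 12, 21, 9 are not pairwise coprime, so CRT works modulo lcm(m_i) when all pairwise compatibility conditions hold.
Pairwise compatibility: gcd(m_i, m_j) must divide a_i - a_j for every pair.
Merge one congruence at a time:
  Start: x ≡ 10 (mod 12).
  Combine with x ≡ 8 (mod 21): gcd(12, 21) = 3, and 8 - 10 = -2 is NOT divisible by 3.
    ⇒ system is inconsistent (no integer solution).

No solution (the system is inconsistent).


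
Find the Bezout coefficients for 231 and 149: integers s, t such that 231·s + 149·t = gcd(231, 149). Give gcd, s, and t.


Euclidean algorithm on (231, 149) — divide until remainder is 0:
  231 = 1 · 149 + 82
  149 = 1 · 82 + 67
  82 = 1 · 67 + 15
  67 = 4 · 15 + 7
  15 = 2 · 7 + 1
  7 = 7 · 1 + 0
gcd(231, 149) = 1.
Track Bezout coefficients alongside the remainders: start with r₀ = 231 = a·1 + b·0 (s = 1, t = 0) and r₁ = 149 = a·0 + b·1 (s = 0, t = 1); each new remainder r_{k+1} = r_{k-1} − q_k·r_k inherits s_{k+1} = s_{k-1} − q_k·s_k, t_{k+1} = t_{k-1} − q_k·t_k, so r_k = a·s_k + b·t_k at every step:
  q = 1: r = 82, s = 1 − 1·0 = 1, t = 0 − 1·1 = -1  (check: 231·1 + 149·(-1) = 82)
  q = 1: r = 67, s = 0 − 1·1 = -1, t = 1 − 1·(-1) = 2  (check: 231·(-1) + 149·2 = 67)
  q = 1: r = 15, s = 1 − 1·(-1) = 2, t = -1 − 1·2 = -3  (check: 231·2 + 149·(-3) = 15)
  q = 4: r = 7, s = -1 − 4·2 = -9, t = 2 − 4·(-3) = 14  (check: 231·(-9) + 149·14 = 7)
  q = 2: r = 1, s = 2 − 2·(-9) = 20, t = -3 − 2·14 = -31  (check: 231·20 + 149·(-31) = 1)
The row with r = 1 (the gcd) gives the Bezout coefficients s = 20, t = -31.
Result: 231 · (20) + 149 · (-31) = 1.

gcd(231, 149) = 1; s = 20, t = -31 (check: 231·20 + 149·(-31) = 1).


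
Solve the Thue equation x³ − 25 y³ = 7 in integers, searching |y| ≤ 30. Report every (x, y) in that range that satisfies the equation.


The equation is x³ - 25y³ = 7. For fixed y, x³ = 25·y³ + 7, so a solution requires the RHS to be a perfect cube.
Strategy: iterate y from -30 to 30, compute RHS = 25·y³ + 7, and check whether it is a (positive or negative) perfect cube.
Check small values of y:
  y = 0: RHS = 7 is not a perfect cube.
  y = 1: RHS = 32 is not a perfect cube.
  y = -1: RHS = -18 is not a perfect cube.
  y = 2: RHS = 207 is not a perfect cube.
  y = -2: RHS = -193 is not a perfect cube.
  y = 3: RHS = 682 is not a perfect cube.
  y = -3: RHS = -668 is not a perfect cube.
Continuing the search up to |y| = 30 finds no solutions either.
No (x, y) in the scanned range satisfies the equation.

No integer solutions with |y| ≤ 30.


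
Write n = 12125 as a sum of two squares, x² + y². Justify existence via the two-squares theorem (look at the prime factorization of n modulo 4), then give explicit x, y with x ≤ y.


Step 1: Factor n = 12125 = 5^3 · 97.
Step 2: Check the mod-4 condition on each prime factor: 5 ≡ 1 (mod 4), exponent 3; 97 ≡ 1 (mod 4), exponent 1.
All primes ≡ 3 (mod 4) appear to even exponent (or don't appear), so by the two-squares theorem n IS expressible as a sum of two squares.
Step 3: Build a representation. Group n = k² · m with k = 5 and m = 5 · 97 = 485 (a product of primes ≡ 1 (mod 4)); a representation of m scales to one of n via (k·x)² + (k·y)² = k²(x² + y²). Each prime p ≡ 1 (mod 4) is itself a sum of two squares; find a² by testing p − a² for a perfect square:
  5: 5 − 1² = 4 = 2² ⇒ 5 = 1² + 2².
  97: 97 − 1² = 96, 97 − 2² = 93, 97 − 3² = 88, 97 − 4² = 81 = 9² ⇒ 97 = 4² + 9².
  Combine using the Brahmagupta–Fibonacci identity (a² + b²)(c² + d²) = (ac − bd)² + (ad + bc)² = (ac + bd)² + (ad − bc)²:
  5 · 97 = 485: from (1² + 2²)(4² + 9²), take (1·4 − 2·9, 1·9 + 2·4) = (4 − 18, 9 + 8) = (-14, 17); dropping signs (only squares matter) gives (14, 17); check 14² + 17² = 196 + 289 = 485 ✓.
  Scale by k = 5: (5·14, 5·17) = (70, 85).
Step 4: Order so x ≤ y and verify: 70² + 85² = 4900 + 7225 = 12125 = n. ✓

n = 12125 = 70² + 85² (one valid representation with x ≤ y).


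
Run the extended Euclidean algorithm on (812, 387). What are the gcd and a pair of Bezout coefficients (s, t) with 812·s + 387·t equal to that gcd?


Euclidean algorithm on (812, 387) — divide until remainder is 0:
  812 = 2 · 387 + 38
  387 = 10 · 38 + 7
  38 = 5 · 7 + 3
  7 = 2 · 3 + 1
  3 = 3 · 1 + 0
gcd(812, 387) = 1.
Track Bezout coefficients alongside the remainders: start with r₀ = 812 = a·1 + b·0 (s = 1, t = 0) and r₁ = 387 = a·0 + b·1 (s = 0, t = 1); each new remainder r_{k+1} = r_{k-1} − q_k·r_k inherits s_{k+1} = s_{k-1} − q_k·s_k, t_{k+1} = t_{k-1} − q_k·t_k, so r_k = a·s_k + b·t_k at every step:
  q = 2: r = 38, s = 1 − 2·0 = 1, t = 0 − 2·1 = -2  (check: 812·1 + 387·(-2) = 38)
  q = 10: r = 7, s = 0 − 10·1 = -10, t = 1 − 10·(-2) = 21  (check: 812·(-10) + 387·21 = 7)
  q = 5: r = 3, s = 1 − 5·(-10) = 51, t = -2 − 5·21 = -107  (check: 812·51 + 387·(-107) = 3)
  q = 2: r = 1, s = -10 − 2·51 = -112, t = 21 − 2·(-107) = 235  (check: 812·(-112) + 387·235 = 1)
The row with r = 1 (the gcd) gives the Bezout coefficients s = -112, t = 235.
Result: 812 · (-112) + 387 · (235) = 1.

gcd(812, 387) = 1; s = -112, t = 235 (check: 812·(-112) + 387·235 = 1).


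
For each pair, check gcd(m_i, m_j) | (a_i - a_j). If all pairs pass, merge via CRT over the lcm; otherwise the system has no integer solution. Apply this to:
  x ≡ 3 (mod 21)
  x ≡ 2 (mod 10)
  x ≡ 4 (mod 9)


Moduli 21, 10, 9 are not pairwise coprime, so CRT works modulo lcm(m_i) when all pairwise compatibility conditions hold.
Pairwise compatibility: gcd(m_i, m_j) must divide a_i - a_j for every pair.
Merge one congruence at a time:
  Start: x ≡ 3 (mod 21).
  Combine with x ≡ 2 (mod 10): gcd(21, 10) = 1; 2 - 3 = -1, which IS divisible by 1, so compatible.
    Write x = 3 + 21·t and substitute into x ≡ 2 (mod 10): 21·t ≡ 2 − 3 = -1 (mod 10).
    Reduce coefficients mod 10: 1·t ≡ 9 (mod 10).
    So t ≡ 9 (mod 10).
    Then x = 3 + 21·9 = 192, valid modulo lcm(21, 10) = 210: x ≡ 192 (mod 210).
  Combine with x ≡ 4 (mod 9): gcd(210, 9) = 3, and 4 - 192 = -188 is NOT divisible by 3.
    ⇒ system is inconsistent (no integer solution).

No solution (the system is inconsistent).


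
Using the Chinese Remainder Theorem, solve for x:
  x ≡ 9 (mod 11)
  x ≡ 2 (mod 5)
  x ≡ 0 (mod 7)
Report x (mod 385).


Moduli 11, 5, 7 are pairwise coprime; by CRT there is a unique solution modulo M = 11 · 5 · 7 = 385.
Solve pairwise, accumulating the modulus:
  Start with x ≡ 9 (mod 11).
  Combine with x ≡ 2 (mod 5): since gcd(11, 5) = 1, we get a unique residue mod 55.
    Write x = 9 + 11·t and substitute into x ≡ 2 (mod 5): 11·t ≡ 2 − 9 = -7 (mod 5).
    Reduce coefficients mod 5: 1·t ≡ 3 (mod 5).
    So t ≡ 3 (mod 5).
    Then x = 9 + 11·3 = 42, valid modulo lcm(11, 5) = 55: x ≡ 42 (mod 55).
  Combine with x ≡ 0 (mod 7): since gcd(55, 7) = 1, we get a unique residue mod 385.
    Write x = 42 + 55·t and substitute into x ≡ 0 (mod 7): 55·t ≡ 0 − 42 = -42 (mod 7).
    Reduce coefficients mod 7: 6·t ≡ 0 (mod 7).
    The inverse of 6 mod 7 is 6 (since 6·6 = 36 = 5·7 + 1), so t ≡ 6·0 = 0 ≡ 0 (mod 7).
    Then x = 42 + 55·0 = 42, valid modulo lcm(55, 7) = 385: x ≡ 42 (mod 385).
Verify: 42 mod 11 = 9 ✓, 42 mod 5 = 2 ✓, 42 mod 7 = 0 ✓.

x ≡ 42 (mod 385).


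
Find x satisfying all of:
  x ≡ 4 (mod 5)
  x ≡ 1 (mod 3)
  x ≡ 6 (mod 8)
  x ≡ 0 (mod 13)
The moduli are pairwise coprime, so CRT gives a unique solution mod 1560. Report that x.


Product of moduli M = 5 · 3 · 8 · 13 = 1560.
Merge one congruence at a time:
  Start: x ≡ 4 (mod 5).
  Combine with x ≡ 1 (mod 3); new modulus lcm = 15.
    Write x = 4 + 5·t and substitute into x ≡ 1 (mod 3): 5·t ≡ 1 − 4 = -3 (mod 3).
    Reduce coefficients mod 3: 2·t ≡ 0 (mod 3).
    The inverse of 2 mod 3 is 2 (since 2·2 = 4 = 1·3 + 1), so t ≡ 2·0 = 0 ≡ 0 (mod 3).
    Then x = 4 + 5·0 = 4, valid modulo lcm(5, 3) = 15: x ≡ 4 (mod 15).
  Combine with x ≡ 6 (mod 8); new modulus lcm = 120.
    Write x = 4 + 15·t and substitute into x ≡ 6 (mod 8): 15·t ≡ 6 − 4 = 2 (mod 8).
    Reduce coefficients mod 8: 7·t ≡ 2 (mod 8).
    The inverse of 7 mod 8 is 7 (since 7·7 = 49 = 6·8 + 1), so t ≡ 7·2 = 14 ≡ 6 (mod 8).
    Then x = 4 + 15·6 = 94, valid modulo lcm(15, 8) = 120: x ≡ 94 (mod 120).
  Combine with x ≡ 0 (mod 13); new modulus lcm = 1560.
    Write x = 94 + 120·t and substitute into x ≡ 0 (mod 13): 120·t ≡ 0 − 94 = -94 (mod 13).
    Reduce coefficients mod 13: 3·t ≡ 10 (mod 13).
    The inverse of 3 mod 13 is 9 (since 3·9 = 27 = 2·13 + 1), so t ≡ 9·10 = 90 ≡ 12 (mod 13).
    Then x = 94 + 120·12 = 1534, valid modulo lcm(120, 13) = 1560: x ≡ 1534 (mod 1560).
Verify against each original: 1534 mod 5 = 4, 1534 mod 3 = 1, 1534 mod 8 = 6, 1534 mod 13 = 0.

x ≡ 1534 (mod 1560).


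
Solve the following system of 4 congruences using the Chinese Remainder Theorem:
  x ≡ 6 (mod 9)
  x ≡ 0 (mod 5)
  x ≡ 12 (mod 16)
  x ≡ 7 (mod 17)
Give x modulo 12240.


Product of moduli M = 9 · 5 · 16 · 17 = 12240.
Merge one congruence at a time:
  Start: x ≡ 6 (mod 9).
  Combine with x ≡ 0 (mod 5); new modulus lcm = 45.
    Write x = 6 + 9·t and substitute into x ≡ 0 (mod 5): 9·t ≡ 0 − 6 = -6 (mod 5).
    Reduce coefficients mod 5: 4·t ≡ 4 (mod 5).
    The inverse of 4 mod 5 is 4 (since 4·4 = 16 = 3·5 + 1), so t ≡ 4·4 = 16 ≡ 1 (mod 5).
    Then x = 6 + 9·1 = 15, valid modulo lcm(9, 5) = 45: x ≡ 15 (mod 45).
  Combine with x ≡ 12 (mod 16); new modulus lcm = 720.
    Write x = 15 + 45·t and substitute into x ≡ 12 (mod 16): 45·t ≡ 12 − 15 = -3 (mod 16).
    Reduce coefficients mod 16: 13·t ≡ 13 (mod 16).
    The inverse of 13 mod 16 is 5 (since 13·5 = 65 = 4·16 + 1), so t ≡ 5·13 = 65 ≡ 1 (mod 16).
    Then x = 15 + 45·1 = 60, valid modulo lcm(45, 16) = 720: x ≡ 60 (mod 720).
  Combine with x ≡ 7 (mod 17); new modulus lcm = 12240.
    Write x = 60 + 720·t and substitute into x ≡ 7 (mod 17): 720·t ≡ 7 − 60 = -53 (mod 17).
    Reduce coefficients mod 17: 6·t ≡ 15 (mod 17).
    The inverse of 6 mod 17 is 3 (since 6·3 = 18 = 1·17 + 1), so t ≡ 3·15 = 45 ≡ 11 (mod 17).
    Then x = 60 + 720·11 = 7980, valid modulo lcm(720, 17) = 12240: x ≡ 7980 (mod 12240).
Verify against each original: 7980 mod 9 = 6, 7980 mod 5 = 0, 7980 mod 16 = 12, 7980 mod 17 = 7.

x ≡ 7980 (mod 12240).


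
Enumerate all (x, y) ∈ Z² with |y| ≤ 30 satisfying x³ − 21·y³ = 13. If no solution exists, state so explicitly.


The equation is x³ - 21y³ = 13. For fixed y, x³ = 21·y³ + 13, so a solution requires the RHS to be a perfect cube.
Strategy: iterate y from -30 to 30, compute RHS = 21·y³ + 13, and check whether it is a (positive or negative) perfect cube.
Check small values of y:
  y = 0: RHS = 13 is not a perfect cube.
  y = 1: RHS = 34 is not a perfect cube.
  y = -1: RHS = -8 = (-2)³ ⇒ x = -2 works.
  y = 2: RHS = 181 is not a perfect cube.
  y = -2: RHS = -155 is not a perfect cube.
  y = 3: RHS = 580 is not a perfect cube.
  y = -3: RHS = -554 is not a perfect cube.
Continuing, at y = -4: RHS = -1331 = (-11)³ ⇒ x = -11 works.
Searching the remaining y in |y| ≤ 30 finds no further solutions.
Collected solutions: (-2, -1), (-11, -4).

Solutions (with |y| ≤ 30): (-2, -1), (-11, -4).


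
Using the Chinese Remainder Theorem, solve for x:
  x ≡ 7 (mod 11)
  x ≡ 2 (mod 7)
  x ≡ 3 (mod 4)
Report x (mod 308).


Moduli 11, 7, 4 are pairwise coprime; by CRT there is a unique solution modulo M = 11 · 7 · 4 = 308.
Solve pairwise, accumulating the modulus:
  Start with x ≡ 7 (mod 11).
  Combine with x ≡ 2 (mod 7): since gcd(11, 7) = 1, we get a unique residue mod 77.
    Write x = 7 + 11·t and substitute into x ≡ 2 (mod 7): 11·t ≡ 2 − 7 = -5 (mod 7).
    Reduce coefficients mod 7: 4·t ≡ 2 (mod 7).
    The inverse of 4 mod 7 is 2 (since 4·2 = 8 = 1·7 + 1), so t ≡ 2·2 = 4 ≡ 4 (mod 7).
    Then x = 7 + 11·4 = 51, valid modulo lcm(11, 7) = 77: x ≡ 51 (mod 77).
  Combine with x ≡ 3 (mod 4): since gcd(77, 4) = 1, we get a unique residue mod 308.
    Write x = 51 + 77·t and substitute into x ≡ 3 (mod 4): 77·t ≡ 3 − 51 = -48 (mod 4).
    Reduce coefficients mod 4: 1·t ≡ 0 (mod 4).
    So t ≡ 0 (mod 4).
    Then x = 51 + 77·0 = 51, valid modulo lcm(77, 4) = 308: x ≡ 51 (mod 308).
Verify: 51 mod 11 = 7 ✓, 51 mod 7 = 2 ✓, 51 mod 4 = 3 ✓.

x ≡ 51 (mod 308).


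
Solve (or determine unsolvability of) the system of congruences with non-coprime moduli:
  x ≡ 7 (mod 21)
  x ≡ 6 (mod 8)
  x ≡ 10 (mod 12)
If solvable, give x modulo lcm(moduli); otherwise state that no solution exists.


Moduli 21, 8, 12 are not pairwise coprime, so CRT works modulo lcm(m_i) when all pairwise compatibility conditions hold.
Pairwise compatibility: gcd(m_i, m_j) must divide a_i - a_j for every pair.
Merge one congruence at a time:
  Start: x ≡ 7 (mod 21).
  Combine with x ≡ 6 (mod 8): gcd(21, 8) = 1; 6 - 7 = -1, which IS divisible by 1, so compatible.
    Write x = 7 + 21·t and substitute into x ≡ 6 (mod 8): 21·t ≡ 6 − 7 = -1 (mod 8).
    Reduce coefficients mod 8: 5·t ≡ 7 (mod 8).
    The inverse of 5 mod 8 is 5 (since 5·5 = 25 = 3·8 + 1), so t ≡ 5·7 = 35 ≡ 3 (mod 8).
    Then x = 7 + 21·3 = 70, valid modulo lcm(21, 8) = 168: x ≡ 70 (mod 168).
  Combine with x ≡ 10 (mod 12): gcd(168, 12) = 12; 10 - 70 = -60, which IS divisible by 12, so compatible.
    Write x = 70 + 168·t and substitute into x ≡ 10 (mod 12): 168·t ≡ 10 − 70 = -60 (mod 12).
    Divide the congruence (and modulus) by g = 12: 14·t ≡ -5 (mod 1).
    Modulo 1 every t works; take t = 0.
    Then x = 70 + 168·0 = 70, valid modulo lcm(168, 12) = 168: x ≡ 70 (mod 168).
Verify: 70 mod 21 = 7, 70 mod 8 = 6, 70 mod 12 = 10.

x ≡ 70 (mod 168).


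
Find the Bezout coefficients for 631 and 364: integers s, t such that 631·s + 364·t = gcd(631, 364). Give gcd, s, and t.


Euclidean algorithm on (631, 364) — divide until remainder is 0:
  631 = 1 · 364 + 267
  364 = 1 · 267 + 97
  267 = 2 · 97 + 73
  97 = 1 · 73 + 24
  73 = 3 · 24 + 1
  24 = 24 · 1 + 0
gcd(631, 364) = 1.
Track Bezout coefficients alongside the remainders: start with r₀ = 631 = a·1 + b·0 (s = 1, t = 0) and r₁ = 364 = a·0 + b·1 (s = 0, t = 1); each new remainder r_{k+1} = r_{k-1} − q_k·r_k inherits s_{k+1} = s_{k-1} − q_k·s_k, t_{k+1} = t_{k-1} − q_k·t_k, so r_k = a·s_k + b·t_k at every step:
  q = 1: r = 267, s = 1 − 1·0 = 1, t = 0 − 1·1 = -1  (check: 631·1 + 364·(-1) = 267)
  q = 1: r = 97, s = 0 − 1·1 = -1, t = 1 − 1·(-1) = 2  (check: 631·(-1) + 364·2 = 97)
  q = 2: r = 73, s = 1 − 2·(-1) = 3, t = -1 − 2·2 = -5  (check: 631·3 + 364·(-5) = 73)
  q = 1: r = 24, s = -1 − 1·3 = -4, t = 2 − 1·(-5) = 7  (check: 631·(-4) + 364·7 = 24)
  q = 3: r = 1, s = 3 − 3·(-4) = 15, t = -5 − 3·7 = -26  (check: 631·15 + 364·(-26) = 1)
The row with r = 1 (the gcd) gives the Bezout coefficients s = 15, t = -26.
Result: 631 · (15) + 364 · (-26) = 1.

gcd(631, 364) = 1; s = 15, t = -26 (check: 631·15 + 364·(-26) = 1).


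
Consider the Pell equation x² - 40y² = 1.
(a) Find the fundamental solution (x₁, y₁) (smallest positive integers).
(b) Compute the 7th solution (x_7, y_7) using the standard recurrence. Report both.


Step 1: Find the fundamental solution (x₁, y₁) of x² - 40y² = 1.
  Expand √40 as a continued fraction. a₀ = ⌊√40⌋ = 6; iterate m_{k+1} = d_k·a_k − m_k, d_{k+1} = (40 − m_{k+1}²)/d_k, a_{k+1} = ⌊(a₀ + m_{k+1})/d_{k+1}⌋ (starting m₀ = 0, d₀ = 1), with convergents p_k = a_k·p_{k-1} + p_{k-2}, q_k = a_k·q_{k-1} + q_{k-2} (p₋₁ = 1, q₋₁ = 0):
  k = 0: a₀ = 6; p₀/q₀ = 6/1; p₀² − 40·q₀² = 36 − 40 = -4.
  k = 1: m = 6, d = 4, a = ⌊(6 + 6)/4⌋ = 3; p/q = (3·6 + 1)/(3·1 + 0) = 19/3; p² − 40·q² = 361 − 360 = 1.
  The first convergent with p² − 40·q² = 1 gives the fundamental solution (x₁, y₁) = (19, 3).
Step 2: Apply the recurrence (x_{n+1}, y_{n+1}) = (x₁x_n + 40y₁y_n, x₁y_n + y₁x_n) repeatedly.
  From (x_1, y_1) = (19, 3): x_2 = 19·19 + 40·3·3 = 721; y_2 = 19·3 + 3·19 = 114.
  From (x_2, y_2) = (721, 114): x_3 = 19·721 + 40·3·114 = 27379; y_3 = 19·114 + 3·721 = 4329.
  From (x_3, y_3) = (27379, 4329): x_4 = 19·27379 + 40·3·4329 = 1039681; y_4 = 19·4329 + 3·27379 = 164388.
  From (x_4, y_4) = (1039681, 164388): x_5 = 19·1039681 + 40·3·164388 = 39480499; y_5 = 19·164388 + 3·1039681 = 6242415.
  From (x_5, y_5) = (39480499, 6242415): x_6 = 19·39480499 + 40·3·6242415 = 1499219281; y_6 = 19·6242415 + 3·39480499 = 237047382.
  From (x_6, y_6) = (1499219281, 237047382): x_7 = 19·1499219281 + 40·3·237047382 = 56930852179; y_7 = 19·237047382 + 3·1499219281 = 9001558101.
Step 3: Verify x_7² - 40·y_7² = 3241121929827149048041 - 3241121929827149048040 = 1 (should be 1). ✓

(x_1, y_1) = (19, 3); (x_7, y_7) = (56930852179, 9001558101).


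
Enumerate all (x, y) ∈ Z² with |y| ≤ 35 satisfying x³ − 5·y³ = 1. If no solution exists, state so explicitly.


The equation is x³ - 5y³ = 1. For fixed y, x³ = 5·y³ + 1, so a solution requires the RHS to be a perfect cube.
Strategy: iterate y from -35 to 35, compute RHS = 5·y³ + 1, and check whether it is a (positive or negative) perfect cube.
Check small values of y:
  y = 0: RHS = 1 = (1)³ ⇒ x = 1 works.
  y = 1: RHS = 6 is not a perfect cube.
  y = -1: RHS = -4 is not a perfect cube.
  y = 2: RHS = 41 is not a perfect cube.
  y = -2: RHS = -39 is not a perfect cube.
  y = 3: RHS = 136 is not a perfect cube.
  y = -3: RHS = -134 is not a perfect cube.
Continuing the search up to |y| = 35 finds no further solutions beyond those listed.
Collected solutions: (1, 0).

Solutions (with |y| ≤ 35): (1, 0).
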